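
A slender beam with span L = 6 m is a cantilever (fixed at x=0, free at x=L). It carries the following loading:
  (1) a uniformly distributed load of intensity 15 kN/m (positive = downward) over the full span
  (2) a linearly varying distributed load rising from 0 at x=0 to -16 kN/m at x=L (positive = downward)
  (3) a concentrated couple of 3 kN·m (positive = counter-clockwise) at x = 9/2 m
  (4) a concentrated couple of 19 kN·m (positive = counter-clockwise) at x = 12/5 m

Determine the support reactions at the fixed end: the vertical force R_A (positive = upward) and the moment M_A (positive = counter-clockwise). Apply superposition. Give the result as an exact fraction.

R_A = 42 kN, M_A = 56 kN·m

Load 1 — uniform load w=15 kN/m over full span:
  R_A = wL = 15·6 = 90 kN
  M_A = wL²/2 = 15·6²/2 = 270 kN·m
Load 2 — triangular load w₀=-16 kN/m (0→w₀ over full span):
  R_A = w₀L/2 = (-16)·6/2 = -48 kN
  M_A = w₀L²/3 = (-16)·6²/3 = -192 kN·m
Load 3 — applied couple M₀=3 kN·m at a=9/2 m (b=L-a=3/2):
  R_A = 0 kN
  M_A = -M₀ = -3 kN·m
Load 4 — applied couple M₀=19 kN·m at a=12/5 m (b=L-a=18/5):
  R_A = 0 kN
  M_A = -M₀ = -19 kN·m
Superposition: R_A = 42 kN, M_A = 56 kN·m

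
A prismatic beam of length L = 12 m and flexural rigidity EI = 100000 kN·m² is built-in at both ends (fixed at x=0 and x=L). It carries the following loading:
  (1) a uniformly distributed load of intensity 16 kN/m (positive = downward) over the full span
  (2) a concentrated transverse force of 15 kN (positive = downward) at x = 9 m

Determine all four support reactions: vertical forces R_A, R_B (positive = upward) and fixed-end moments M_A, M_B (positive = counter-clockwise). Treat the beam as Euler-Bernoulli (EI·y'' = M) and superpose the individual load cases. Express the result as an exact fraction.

Load 1 — uniform load w=16 kN/m over full span:
  R_A = wL/2 = 16·12/2 = 96 kN
  M_A = wL²/12 = 16·12²/12 = 192 kN·m
  R_B = wL/2 = 16·12/2 = 96 kN
  M_B = -wL²/12 = -16·12²/12 = -192 kN·m
Load 2 — point force P=15 kN at a=9 m (b=L-a=3):
  R_A = Pb²(3a+b)/L³ = 15·3²·(3·9+3)/12³ = 75/32 kN
  M_A = Pab²/L² = 15·9·3²/12² = 135/16 kN·m
  R_B = Pa²(a+3b)/L³ = 15·9²·(9+3·3)/12³ = 405/32 kN
  M_B = -Pa²b/L² = -15·9²·3/12² = -405/16 kN·m
Superposition: R_A = 3147/32 kN, M_A = 3207/16 kN·m, R_B = 3477/32 kN, M_B = -3477/16 kN·m

R_A = 3147/32 kN, M_A = 3207/16 kN·m, R_B = 3477/32 kN, M_B = -3477/16 kN·m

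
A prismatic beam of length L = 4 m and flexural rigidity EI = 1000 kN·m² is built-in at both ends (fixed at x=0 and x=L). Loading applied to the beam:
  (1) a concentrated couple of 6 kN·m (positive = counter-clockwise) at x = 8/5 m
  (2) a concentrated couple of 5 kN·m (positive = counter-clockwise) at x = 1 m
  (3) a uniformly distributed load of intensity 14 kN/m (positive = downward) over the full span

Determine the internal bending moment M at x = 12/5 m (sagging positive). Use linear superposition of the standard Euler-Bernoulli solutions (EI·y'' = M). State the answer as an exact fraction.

M(12/5) = 35939/6000 kN·m

Load 1 — applied couple M₀=6 kN·m at a=8/5 m (b=L-a=12/5):
  M_1 = R_Ax - M_A - M₀  [x>a] with R_A=54/25, M_A=18/25 = (54/25)·(12/5) - (18/25) - 6 = -192/125 kN·m
Load 2 — applied couple M₀=5 kN·m at a=1 m (b=L-a=3):
  M_2 = R_Ax - M_A - M₀  [x>a] with R_A=45/32, M_A=-15/16 = (45/32)·(12/5) - (-15/16) - 5 = -11/16 kN·m
Load 3 — uniform load w=14 kN/m over full span:
  M_3 = wLx/2 - wL²/12 - wx²/2 = 14·4·(12/5)/2 - 14·4²/12 - 14·(12/5)²/2 = 616/75 kN·m
Superposition: M = Σ M_i = 35939/6000 kN·m ≈ 5.989833 kN·m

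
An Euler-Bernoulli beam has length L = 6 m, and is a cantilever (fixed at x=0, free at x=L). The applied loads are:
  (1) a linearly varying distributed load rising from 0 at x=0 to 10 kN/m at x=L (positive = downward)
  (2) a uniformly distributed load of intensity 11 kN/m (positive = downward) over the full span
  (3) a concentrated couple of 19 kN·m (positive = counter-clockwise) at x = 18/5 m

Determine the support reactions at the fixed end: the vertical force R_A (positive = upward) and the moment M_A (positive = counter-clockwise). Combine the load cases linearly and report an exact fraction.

R_A = 96 kN, M_A = 299 kN·m

Load 1 — triangular load w₀=10 kN/m (0→w₀ over full span):
  R_A = w₀L/2 = 10·6/2 = 30 kN
  M_A = w₀L²/3 = 10·6²/3 = 120 kN·m
Load 2 — uniform load w=11 kN/m over full span:
  R_A = wL = 11·6 = 66 kN
  M_A = wL²/2 = 11·6²/2 = 198 kN·m
Load 3 — applied couple M₀=19 kN·m at a=18/5 m (b=L-a=12/5):
  R_A = 0 kN
  M_A = -M₀ = -19 kN·m
Superposition: R_A = 96 kN, M_A = 299 kN·m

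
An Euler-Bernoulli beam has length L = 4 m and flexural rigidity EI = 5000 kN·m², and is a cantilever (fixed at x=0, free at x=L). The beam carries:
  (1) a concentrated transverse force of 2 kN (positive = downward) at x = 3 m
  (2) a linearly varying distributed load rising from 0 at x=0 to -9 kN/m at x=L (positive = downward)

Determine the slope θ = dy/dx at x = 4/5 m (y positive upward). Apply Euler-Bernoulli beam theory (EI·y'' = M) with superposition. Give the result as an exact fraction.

θ(4/5) = 2228/390625 rad

Load 1 — point force P=2 kN at a=3 m (b=L-a=1):
  θ_1 = -Px(2a-x)/(2EI)  [x≤a] = -2·(4/5)·(2·3-(4/5))/(2·5000) = -13/15625 rad
Load 2 — triangular load w₀=-9 kN/m (0→w₀ over full span):
  θ_2 = (w₀Lx²/4-w₀L²x/3-w₀x⁴/(24L))/EI = ((-9)·4·(4/5)²/4-(-9)·4²·(4/5)/3-(-9)·(4/5)⁴/(24·4))/5000 = 2553/390625 rad
Superposition: θ = Σ θ_i = 2228/390625 rad ≈ 0.005704 rad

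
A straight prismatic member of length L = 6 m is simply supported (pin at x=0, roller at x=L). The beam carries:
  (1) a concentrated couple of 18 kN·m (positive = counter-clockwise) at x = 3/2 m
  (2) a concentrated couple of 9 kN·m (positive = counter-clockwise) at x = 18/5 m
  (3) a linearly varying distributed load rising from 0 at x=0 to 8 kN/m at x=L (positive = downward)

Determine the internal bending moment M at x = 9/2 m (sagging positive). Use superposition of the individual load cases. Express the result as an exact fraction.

Load 1 — applied couple M₀=18 kN·m at a=3/2 m (b=L-a=9/2):
  M_1 = M₀x/L - M₀  [x>a] = 18·(9/2)/6 - 18 = -9/2 kN·m
Load 2 — applied couple M₀=9 kN·m at a=18/5 m (b=L-a=12/5):
  M_2 = M₀x/L - M₀  [x>a] = 9·(9/2)/6 - 9 = -9/4 kN·m
Load 3 — triangular load w₀=8 kN/m (0→w₀ over full span):
  M_3 = w₀Lx/6 - w₀x³/(6L) = 8·6·(9/2)/6 - 8·(9/2)³/(6·6) = 63/4 kN·m
Superposition: M = Σ M_i = 9 kN·m ≈ 9.000000 kN·m

M(9/2) = 9 kN·m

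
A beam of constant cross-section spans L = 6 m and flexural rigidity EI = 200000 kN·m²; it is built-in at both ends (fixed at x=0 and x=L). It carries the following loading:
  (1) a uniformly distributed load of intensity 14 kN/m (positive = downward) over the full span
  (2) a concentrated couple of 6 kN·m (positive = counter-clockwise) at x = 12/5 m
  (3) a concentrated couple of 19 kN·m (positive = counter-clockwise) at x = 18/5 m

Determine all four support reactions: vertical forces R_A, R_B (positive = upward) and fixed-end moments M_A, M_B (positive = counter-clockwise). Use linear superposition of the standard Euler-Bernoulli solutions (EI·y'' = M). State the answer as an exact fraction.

Load 1 — uniform load w=14 kN/m over full span:
  R_A = wL/2 = 14·6/2 = 42 kN
  M_A = wL²/12 = 14·6²/12 = 42 kN·m
  R_B = wL/2 = 14·6/2 = 42 kN
  M_B = -wL²/12 = -14·6²/12 = -42 kN·m
Load 2 — applied couple M₀=6 kN·m at a=12/5 m (b=L-a=18/5):
  R_A = 6M₀ab/L³ = 6·6·(12/5)·(18/5)/6³ = 36/25 kN
  M_A = M₀b(2a-b)/L² = 6·(18/5)·(2·(12/5)-(18/5))/6² = 18/25 kN·m
  R_B = -6M₀ab/L³ = -6·6·(12/5)·(18/5)/6³ = -36/25 kN
  M_B = M₀a(2b-a)/L² = 6·(12/5)·(2·(18/5)-(12/5))/6² = 48/25 kN·m
Load 3 — applied couple M₀=19 kN·m at a=18/5 m (b=L-a=12/5):
  R_A = 6M₀ab/L³ = 6·19·(18/5)·(12/5)/6³ = 114/25 kN
  M_A = M₀b(2a-b)/L² = 19·(12/5)·(2·(18/5)-(12/5))/6² = 152/25 kN·m
  R_B = -6M₀ab/L³ = -6·19·(18/5)·(12/5)/6³ = -114/25 kN
  M_B = M₀a(2b-a)/L² = 19·(18/5)·(2·(12/5)-(18/5))/6² = 57/25 kN·m
Superposition: R_A = 48 kN, M_A = 244/5 kN·m, R_B = 36 kN, M_B = -189/5 kN·m

R_A = 48 kN, M_A = 244/5 kN·m, R_B = 36 kN, M_B = -189/5 kN·m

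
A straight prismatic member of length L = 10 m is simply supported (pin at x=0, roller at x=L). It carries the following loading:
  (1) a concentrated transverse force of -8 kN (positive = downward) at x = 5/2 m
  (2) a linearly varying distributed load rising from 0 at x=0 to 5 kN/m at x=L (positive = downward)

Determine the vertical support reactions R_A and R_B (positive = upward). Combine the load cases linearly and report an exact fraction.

R_A = 7/3 kN, R_B = 44/3 kN

Load 1 — point force P=-8 kN at a=5/2 m (b=L-a=15/2):
  R_A = Pb/L = (-8)·(15/2)/10 = -6 kN
  R_B = Pa/L = (-8)·(5/2)/10 = -2 kN
Load 2 — triangular load w₀=5 kN/m (0→w₀ over full span):
  R_A = w₀L/6 = 5·10/6 = 25/3 kN
  R_B = w₀L/3 = 5·10/3 = 50/3 kN
Superposition: R_A = 7/3 kN, R_B = 44/3 kN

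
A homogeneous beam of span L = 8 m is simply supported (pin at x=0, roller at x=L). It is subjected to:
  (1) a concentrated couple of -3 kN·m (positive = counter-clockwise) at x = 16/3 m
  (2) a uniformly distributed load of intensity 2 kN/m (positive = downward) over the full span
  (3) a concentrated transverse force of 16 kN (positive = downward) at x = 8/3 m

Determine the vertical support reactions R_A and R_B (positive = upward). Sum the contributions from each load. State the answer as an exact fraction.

R_A = 439/24 kN, R_B = 329/24 kN

Load 1 — applied couple M₀=-3 kN·m at a=16/3 m (b=L-a=8/3):
  R_A = M₀/L = (-3)/8 = -3/8 kN
  R_B = -M₀/L = -(-3)/8 = 3/8 kN
Load 2 — uniform load w=2 kN/m over full span:
  R_A = wL/2 = 2·8/2 = 8 kN
  R_B = wL/2 = 2·8/2 = 8 kN
Load 3 — point force P=16 kN at a=8/3 m (b=L-a=16/3):
  R_A = Pb/L = 16·(16/3)/8 = 32/3 kN
  R_B = Pa/L = 16·(8/3)/8 = 16/3 kN
Superposition: R_A = 439/24 kN, R_B = 329/24 kN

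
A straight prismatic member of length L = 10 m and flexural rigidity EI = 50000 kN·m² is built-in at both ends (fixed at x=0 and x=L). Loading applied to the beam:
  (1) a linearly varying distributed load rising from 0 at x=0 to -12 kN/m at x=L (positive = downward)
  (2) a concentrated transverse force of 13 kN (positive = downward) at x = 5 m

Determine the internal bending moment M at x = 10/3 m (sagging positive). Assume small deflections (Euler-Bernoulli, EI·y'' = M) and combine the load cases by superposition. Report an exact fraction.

M(10/3) = -775/108 kN·m

Load 1 — triangular load w₀=-12 kN/m (0→w₀ over full span):
  M_1 = 3w₀Lx/20 - w₀L²/30 - w₀x³/(6L) = 3·(-12)·10·(10/3)/20 - (-12)·10²/30 - (-12)·(10/3)³/(6·10) = -340/27 kN·m
Load 2 — point force P=13 kN at a=5 m (b=L-a=5):
  M_2 = Pb²(3a+b)x/L³ - Pab²/L²  [x≤a] = 13·5²·(3·5+5)·(10/3)/10³ - 13·5·5²/10² = 65/12 kN·m
Superposition: M = Σ M_i = -775/108 kN·m ≈ -7.175926 kN·m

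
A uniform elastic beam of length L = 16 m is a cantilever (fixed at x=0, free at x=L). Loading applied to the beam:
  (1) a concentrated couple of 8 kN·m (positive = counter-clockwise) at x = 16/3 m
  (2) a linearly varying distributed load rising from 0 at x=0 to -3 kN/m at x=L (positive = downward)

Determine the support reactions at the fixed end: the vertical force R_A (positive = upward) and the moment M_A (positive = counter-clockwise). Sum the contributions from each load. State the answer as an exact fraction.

R_A = -24 kN, M_A = -264 kN·m

Load 1 — applied couple M₀=8 kN·m at a=16/3 m (b=L-a=32/3):
  R_A = 0 kN
  M_A = -M₀ = -8 kN·m
Load 2 — triangular load w₀=-3 kN/m (0→w₀ over full span):
  R_A = w₀L/2 = (-3)·16/2 = -24 kN
  M_A = w₀L²/3 = (-3)·16²/3 = -256 kN·m
Superposition: R_A = -24 kN, M_A = -264 kN·m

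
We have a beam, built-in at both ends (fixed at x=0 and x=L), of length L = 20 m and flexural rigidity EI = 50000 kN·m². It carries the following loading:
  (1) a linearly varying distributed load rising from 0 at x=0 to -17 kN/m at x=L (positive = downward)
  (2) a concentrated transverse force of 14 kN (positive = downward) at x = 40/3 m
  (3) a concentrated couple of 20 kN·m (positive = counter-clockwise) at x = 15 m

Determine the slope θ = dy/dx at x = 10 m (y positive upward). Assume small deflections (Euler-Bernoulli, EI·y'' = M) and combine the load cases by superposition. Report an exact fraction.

θ(10) = 167/216000 rad

Load 1 — triangular load w₀=-17 kN/m (0→w₀ over full span):
  θ_1 = -w₀(2x(L-x)(L-2x)(x+2L)+x²(L-x)²)/(120LEI) = -(-17)·(2·10·(20-10)·(20-2·10)·(10+2·20)+10²·(20-10)²)/(120·20·50000) = 17/12000 rad
Load 2 — point force P=14 kN at a=40/3 m (b=L-a=20/3):
  θ_2 = -Pb²x(2aL-(3a+b)x)/(2L³EI)  [x≤a] = -14·(20/3)²·10·(2·(40/3)·20-(3·(40/3)+(20/3))·10)/(2·20³·50000) = -7/13500 rad
Load 3 — applied couple M₀=20 kN·m at a=15 m (b=L-a=5):
  θ_3 = (R_Ax²/2 - M_Ax)/EI  [x≤a] with R_A=9/8, M_A=25/4 = ((9/8)·10²/2 - (25/4)·10)/50000 = -1/8000 rad
Superposition: θ = Σ θ_i = 167/216000 rad ≈ 0.000773 rad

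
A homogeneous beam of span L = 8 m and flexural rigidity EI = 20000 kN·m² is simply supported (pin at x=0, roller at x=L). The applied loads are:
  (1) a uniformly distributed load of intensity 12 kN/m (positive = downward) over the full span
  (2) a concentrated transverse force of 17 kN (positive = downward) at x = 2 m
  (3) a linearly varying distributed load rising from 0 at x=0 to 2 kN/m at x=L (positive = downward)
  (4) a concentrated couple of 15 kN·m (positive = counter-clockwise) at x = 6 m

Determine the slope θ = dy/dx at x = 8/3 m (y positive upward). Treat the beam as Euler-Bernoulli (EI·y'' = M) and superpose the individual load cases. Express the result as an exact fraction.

Load 1 — uniform load w=12 kN/m over full span:
  θ_1 = -w(L³-6Lx²+4x³)/(24EI) = -12·(8³-6·8·(8/3)²+4·(8/3)³)/(24·20000) = -104/16875 rad
Load 2 — point force P=17 kN at a=2 m (b=L-a=6):
  θ_2 = -Pa(2L²-6Lx+3x²+a²)/(6LEI)  [x>a] = -17·2·(2·8²-6·8·(8/3)+3·(8/3)²+2²)/(6·8·20000) = -323/360000 rad
Load 3 — triangular load w₀=2 kN/m (0→w₀ over full span):
  θ_3 = -w₀(7L⁴-30L²x²+15x⁴)/(360LEI) = -2·(7·8⁴-30·8²·(8/3)²+15·(8/3)⁴)/(360·8·20000) = -416/759375 rad
Load 4 — applied couple M₀=15 kN·m at a=6 m (b=L-a=2):
  θ_4 = (M₀x²/(2L)+C₁)/EI  [x≤a] with C₁=M₀(3b²-L²)/(6L)=-65/4 = (15·(8/3)²/(2·8)+(-65/4))/20000 = -23/48000 rad
Superposition: θ = Σ θ_i = -786073/97200000 rad ≈ -0.008087 rad

θ(8/3) = -786073/97200000 rad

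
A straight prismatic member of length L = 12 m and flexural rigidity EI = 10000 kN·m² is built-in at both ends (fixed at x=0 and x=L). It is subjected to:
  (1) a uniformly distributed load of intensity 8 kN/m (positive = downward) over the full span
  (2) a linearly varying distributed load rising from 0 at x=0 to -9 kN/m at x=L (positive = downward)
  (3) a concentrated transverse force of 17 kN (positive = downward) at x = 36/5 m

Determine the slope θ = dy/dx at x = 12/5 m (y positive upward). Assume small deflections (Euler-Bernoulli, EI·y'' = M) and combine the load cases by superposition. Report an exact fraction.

θ(12/5) = -16074/1953125 rad

Load 1 — uniform load w=8 kN/m over full span:
  θ_1 = -wx(L-x)(L-2x)/(12EI) = -8·(12/5)·(12-(12/5))·(12-2·(12/5))/(12·10000) = -864/78125 rad
Load 2 — triangular load w₀=-9 kN/m (0→w₀ over full span):
  θ_2 = -w₀(2x(L-x)(L-2x)(x+2L)+x²(L-x)²)/(120LEI) = -(-9)·(2·(12/5)·(12-(12/5))·(12-2·(12/5))·((12/5)+2·12)+(12/5)²·(12-(12/5))²)/(120·12·10000) = 2268/390625 rad
Load 3 — point force P=17 kN at a=36/5 m (b=L-a=24/5):
  θ_3 = -Pb²x(2aL-(3a+b)x)/(2L³EI)  [x≤a] = -17·(24/5)²·(12/5)·(2·(36/5)·12-(3·(36/5)+(24/5))·(12/5))/(2·12³·10000) = -5814/1953125 rad
Superposition: θ = Σ θ_i = -16074/1953125 rad ≈ -0.008230 rad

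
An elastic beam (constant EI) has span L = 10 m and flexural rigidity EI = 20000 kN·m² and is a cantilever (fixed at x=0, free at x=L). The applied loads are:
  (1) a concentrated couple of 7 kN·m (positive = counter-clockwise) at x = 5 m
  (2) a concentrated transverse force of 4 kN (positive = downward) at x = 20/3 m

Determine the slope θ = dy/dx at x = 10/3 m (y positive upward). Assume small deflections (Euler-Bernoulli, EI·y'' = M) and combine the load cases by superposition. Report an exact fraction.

θ(10/3) = -13/6000 rad

Load 1 — applied couple M₀=7 kN·m at a=5 m (b=L-a=5):
  θ_1 = M₀x/EI  [x≤a] = 7·(10/3)/20000 = 7/6000 rad
Load 2 — point force P=4 kN at a=20/3 m (b=L-a=10/3):
  θ_2 = -Px(2a-x)/(2EI)  [x≤a] = -4·(10/3)·(2·(20/3)-(10/3))/(2·20000) = -1/300 rad
Superposition: θ = Σ θ_i = -13/6000 rad ≈ -0.002167 rad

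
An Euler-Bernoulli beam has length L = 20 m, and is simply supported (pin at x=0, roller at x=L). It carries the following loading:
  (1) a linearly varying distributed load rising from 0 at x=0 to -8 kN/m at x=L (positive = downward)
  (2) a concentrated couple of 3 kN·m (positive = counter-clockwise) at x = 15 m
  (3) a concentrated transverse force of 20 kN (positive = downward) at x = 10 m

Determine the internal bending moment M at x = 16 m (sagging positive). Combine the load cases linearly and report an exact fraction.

Load 1 — triangular load w₀=-8 kN/m (0→w₀ over full span):
  M_1 = w₀Lx/6 - w₀x³/(6L) = (-8)·20·16/6 - (-8)·16³/(6·20) = -768/5 kN·m
Load 2 — applied couple M₀=3 kN·m at a=15 m (b=L-a=5):
  M_2 = M₀x/L - M₀  [x>a] = 3·16/20 - 3 = -3/5 kN·m
Load 3 — point force P=20 kN at a=10 m (b=L-a=10):
  M_3 = Pa(L-x)/L  [x>a] = 20·10·(20-16)/20 = 40 kN·m
Superposition: M = Σ M_i = -571/5 kN·m ≈ -114.200000 kN·m

M(16) = -571/5 kN·m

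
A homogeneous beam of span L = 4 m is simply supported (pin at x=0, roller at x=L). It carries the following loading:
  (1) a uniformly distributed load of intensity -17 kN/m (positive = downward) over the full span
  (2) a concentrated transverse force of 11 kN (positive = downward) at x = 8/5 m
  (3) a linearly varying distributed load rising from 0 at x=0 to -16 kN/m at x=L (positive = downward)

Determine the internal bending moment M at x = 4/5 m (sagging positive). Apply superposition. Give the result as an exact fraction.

Load 1 — uniform load w=-17 kN/m over full span:
  M_1 = wx(L-x)/2 = (-17)·(4/5)·(4-(4/5))/2 = -544/25 kN·m
Load 2 — point force P=11 kN at a=8/5 m (b=L-a=12/5):
  M_2 = Pbx/L  [x≤a] = 11·(12/5)·(4/5)/4 = 132/25 kN·m
Load 3 — triangular load w₀=-16 kN/m (0→w₀ over full span):
  M_3 = w₀Lx/6 - w₀x³/(6L) = (-16)·4·(4/5)/6 - (-16)·(4/5)³/(6·4) = -1024/125 kN·m
Superposition: M = Σ M_i = -3084/125 kN·m ≈ -24.672000 kN·m

M(4/5) = -3084/125 kN·m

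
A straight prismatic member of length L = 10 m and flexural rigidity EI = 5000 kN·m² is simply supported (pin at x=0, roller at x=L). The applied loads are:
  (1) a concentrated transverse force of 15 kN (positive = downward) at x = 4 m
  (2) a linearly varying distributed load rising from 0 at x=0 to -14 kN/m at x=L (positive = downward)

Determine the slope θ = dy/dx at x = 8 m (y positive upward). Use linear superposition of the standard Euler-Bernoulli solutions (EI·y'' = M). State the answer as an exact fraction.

Load 1 — point force P=15 kN at a=4 m (b=L-a=6):
  θ_1 = -Pa(2L²-6Lx+3x²+a²)/(6LEI)  [x>a] = -15·4·(2·10²-6·10·8+3·8²+4²)/(6·10·5000) = 9/625 rad
Load 2 — triangular load w₀=-14 kN/m (0→w₀ over full span):
  θ_2 = -w₀(7L⁴-30L²x²+15x⁴)/(360LEI) = -(-14)·(7·10⁴-30·10²·8²+15·8⁴)/(360·10·5000) = -5299/112500 rad
Superposition: θ = Σ θ_i = -3679/112500 rad ≈ -0.032702 rad

θ(8) = -3679/112500 rad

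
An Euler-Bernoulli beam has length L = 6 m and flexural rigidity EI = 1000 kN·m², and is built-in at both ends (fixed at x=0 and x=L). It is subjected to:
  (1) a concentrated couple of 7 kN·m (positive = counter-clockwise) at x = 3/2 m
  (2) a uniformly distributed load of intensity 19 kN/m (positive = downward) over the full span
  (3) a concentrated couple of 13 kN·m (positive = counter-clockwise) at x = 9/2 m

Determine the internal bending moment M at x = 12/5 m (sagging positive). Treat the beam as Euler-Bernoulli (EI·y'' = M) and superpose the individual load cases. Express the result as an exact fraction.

M(12/5) = 2433/100 kN·m

Load 1 — applied couple M₀=7 kN·m at a=3/2 m (b=L-a=9/2):
  M_1 = R_Ax - M_A - M₀  [x>a] with R_A=21/16, M_A=-21/16 = (21/16)·(12/5) - (-21/16) - 7 = -203/80 kN·m
Load 2 — uniform load w=19 kN/m over full span:
  M_2 = wLx/2 - wL²/12 - wx²/2 = 19·6·(12/5)/2 - 19·6²/12 - 19·(12/5)²/2 = 627/25 kN·m
Load 3 — applied couple M₀=13 kN·m at a=9/2 m (b=L-a=3/2):
  M_3 = R_Ax - M_A  [x≤a] with R_A=39/16, M_A=65/16 = (39/16)·(12/5) - (65/16) = 143/80 kN·m
Superposition: M = Σ M_i = 2433/100 kN·m ≈ 24.330000 kN·m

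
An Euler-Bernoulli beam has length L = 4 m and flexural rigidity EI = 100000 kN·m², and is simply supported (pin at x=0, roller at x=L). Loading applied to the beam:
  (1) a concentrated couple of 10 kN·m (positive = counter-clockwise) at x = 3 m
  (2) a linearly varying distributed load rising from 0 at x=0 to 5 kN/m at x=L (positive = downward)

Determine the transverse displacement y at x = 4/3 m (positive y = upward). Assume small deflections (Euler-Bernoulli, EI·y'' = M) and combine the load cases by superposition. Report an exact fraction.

Load 1 — applied couple M₀=10 kN·m at a=3 m (b=L-a=1):
  y_1 = (M₀x³/(6L)+C₁x)/EI  [x≤a] with C₁=M₀(3b²-L²)/(6L)=-65/12 = (10·(4/3)³/(6·4)+(-65/12)·(4/3))/100000 = -101/1620000 m
Load 2 — triangular load w₀=5 kN/m (0→w₀ over full span):
  y_2 = -w₀x(7L⁴-10L²x²+3x⁴)/(360LEI) = -5·(4/3)·(7·4⁴-10·4²·(4/3)²+3·(4/3)⁴)/(360·4·100000) = -32/455625 m
Superposition: y = Σ y_i = -1933/14580000 m ≈ -0.000133 m

y(4/3) = -1933/14580000 m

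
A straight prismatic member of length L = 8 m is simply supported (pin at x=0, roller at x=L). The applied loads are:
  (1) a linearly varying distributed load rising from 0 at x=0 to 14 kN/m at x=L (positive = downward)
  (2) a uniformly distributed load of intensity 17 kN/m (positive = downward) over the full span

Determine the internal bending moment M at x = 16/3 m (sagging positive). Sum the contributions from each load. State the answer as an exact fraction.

M(16/3) = 14272/81 kN·m

Load 1 — triangular load w₀=14 kN/m (0→w₀ over full span):
  M_1 = w₀Lx/6 - w₀x³/(6L) = 14·8·(16/3)/6 - 14·(16/3)³/(6·8) = 4480/81 kN·m
Load 2 — uniform load w=17 kN/m over full span:
  M_2 = wx(L-x)/2 = 17·(16/3)·(8-(16/3))/2 = 1088/9 kN·m
Superposition: M = Σ M_i = 14272/81 kN·m ≈ 176.197531 kN·m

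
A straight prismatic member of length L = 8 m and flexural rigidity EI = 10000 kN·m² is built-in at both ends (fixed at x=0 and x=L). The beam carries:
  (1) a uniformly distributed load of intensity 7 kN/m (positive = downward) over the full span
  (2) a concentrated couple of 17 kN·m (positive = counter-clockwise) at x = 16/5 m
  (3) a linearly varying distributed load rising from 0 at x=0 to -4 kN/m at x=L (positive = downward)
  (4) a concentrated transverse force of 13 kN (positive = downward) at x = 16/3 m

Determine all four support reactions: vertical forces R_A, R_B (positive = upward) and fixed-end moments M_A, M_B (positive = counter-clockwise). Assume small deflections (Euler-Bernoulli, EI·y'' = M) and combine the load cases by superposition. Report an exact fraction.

R_A = 40001/1350 kN, M_A = 26017/675 kN·m, R_B = 31549/1350 kN, M_B = -23288/675 kN·m

Load 1 — uniform load w=7 kN/m over full span:
  R_A = wL/2 = 7·8/2 = 28 kN
  M_A = wL²/12 = 7·8²/12 = 112/3 kN·m
  R_B = wL/2 = 7·8/2 = 28 kN
  M_B = -wL²/12 = -7·8²/12 = -112/3 kN·m
Load 2 — applied couple M₀=17 kN·m at a=16/5 m (b=L-a=24/5):
  R_A = 6M₀ab/L³ = 6·17·(16/5)·(24/5)/8³ = 153/50 kN
  M_A = M₀b(2a-b)/L² = 17·(24/5)·(2·(16/5)-(24/5))/8² = 51/25 kN·m
  R_B = -6M₀ab/L³ = -6·17·(16/5)·(24/5)/8³ = -153/50 kN
  M_B = M₀a(2b-a)/L² = 17·(16/5)·(2·(24/5)-(16/5))/8² = 136/25 kN·m
Load 3 — triangular load w₀=-4 kN/m (0→w₀ over full span):
  R_A = 3w₀L/20 = 3·(-4)·8/20 = -24/5 kN
  M_A = w₀L²/30 = (-4)·8²/30 = -128/15 kN·m
  R_B = 7w₀L/20 = 7·(-4)·8/20 = -56/5 kN
  M_B = -w₀L²/20 = -(-4)·8²/20 = 64/5 kN·m
Load 4 — point force P=13 kN at a=16/3 m (b=L-a=8/3):
  R_A = Pb²(3a+b)/L³ = 13·(8/3)²·(3·(16/3)+(8/3))/8³ = 91/27 kN
  M_A = Pab²/L² = 13·(16/3)·(8/3)²/8² = 208/27 kN·m
  R_B = Pa²(a+3b)/L³ = 13·(16/3)²·((16/3)+3·(8/3))/8³ = 260/27 kN
  M_B = -Pa²b/L² = -13·(16/3)²·(8/3)/8² = -416/27 kN·m
Superposition: R_A = 40001/1350 kN, M_A = 26017/675 kN·m, R_B = 31549/1350 kN, M_B = -23288/675 kN·m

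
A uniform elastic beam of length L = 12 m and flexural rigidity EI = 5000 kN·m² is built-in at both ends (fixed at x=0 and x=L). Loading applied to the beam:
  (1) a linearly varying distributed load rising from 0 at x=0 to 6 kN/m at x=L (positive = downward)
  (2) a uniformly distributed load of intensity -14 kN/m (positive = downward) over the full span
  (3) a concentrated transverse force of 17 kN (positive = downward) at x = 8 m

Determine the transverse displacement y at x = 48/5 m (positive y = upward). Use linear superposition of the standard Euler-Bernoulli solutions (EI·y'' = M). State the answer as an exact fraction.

y(48/5) = 1038944/29296875 m

Load 1 — triangular load w₀=6 kN/m (0→w₀ over full span):
  y_1 = -w₀x²(L-x)²(x+2L)/(120LEI) = -6·(48/5)²·(12-(48/5))²·((48/5)+2·12)/(120·12·5000) = -145152/9765625 m
Load 2 — uniform load w=-14 kN/m over full span:
  y_2 = -wx²(L-x)²/(24EI) = -(-14)·(48/5)²·(12-(48/5))²/(24·5000) = 24192/390625 m
Load 3 — point force P=17 kN at a=8 m (b=L-a=4):
  y_3 = -Pa²(L-x)²(3bL-(3b+a)(L-x))/(6L³EI)  [x>a] = -17·8²·(12-(48/5))²·(3·4·12-(3·4+8)·(12-(48/5)))/(6·12³·5000) = -544/46875 m
Superposition: y = Σ y_i = 1038944/29296875 m ≈ 0.035463 m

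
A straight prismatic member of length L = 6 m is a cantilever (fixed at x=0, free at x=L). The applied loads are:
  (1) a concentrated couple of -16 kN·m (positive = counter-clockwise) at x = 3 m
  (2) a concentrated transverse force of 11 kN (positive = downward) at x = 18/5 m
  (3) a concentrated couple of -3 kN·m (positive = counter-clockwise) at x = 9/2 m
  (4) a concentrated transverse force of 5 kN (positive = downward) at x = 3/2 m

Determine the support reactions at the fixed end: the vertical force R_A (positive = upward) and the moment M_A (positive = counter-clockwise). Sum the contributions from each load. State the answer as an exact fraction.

R_A = 16 kN, M_A = 661/10 kN·m

Load 1 — applied couple M₀=-16 kN·m at a=3 m (b=L-a=3):
  R_A = 0 kN
  M_A = -M₀ = -(-16) = 16 kN·m
Load 2 — point force P=11 kN at a=18/5 m (b=L-a=12/5):
  R_A = P = 11 kN
  M_A = Pa = 11·(18/5) = 198/5 kN·m
Load 3 — applied couple M₀=-3 kN·m at a=9/2 m (b=L-a=3/2):
  R_A = 0 kN
  M_A = -M₀ = -(-3) = 3 kN·m
Load 4 — point force P=5 kN at a=3/2 m (b=L-a=9/2):
  R_A = P = 5 kN
  M_A = Pa = 5·(3/2) = 15/2 kN·m
Superposition: R_A = 16 kN, M_A = 661/10 kN·m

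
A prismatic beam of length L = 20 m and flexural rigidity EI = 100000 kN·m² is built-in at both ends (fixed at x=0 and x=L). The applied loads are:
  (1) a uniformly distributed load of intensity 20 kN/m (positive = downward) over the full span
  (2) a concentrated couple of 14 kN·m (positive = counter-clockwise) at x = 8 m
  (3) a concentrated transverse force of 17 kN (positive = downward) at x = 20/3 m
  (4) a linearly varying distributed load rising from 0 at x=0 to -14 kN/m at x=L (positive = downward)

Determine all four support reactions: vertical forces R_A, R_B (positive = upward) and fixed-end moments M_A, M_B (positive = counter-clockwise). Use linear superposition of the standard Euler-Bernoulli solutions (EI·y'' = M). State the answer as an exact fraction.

Load 1 — uniform load w=20 kN/m over full span:
  R_A = wL/2 = 20·20/2 = 200 kN
  M_A = wL²/12 = 20·20²/12 = 2000/3 kN·m
  R_B = wL/2 = 20·20/2 = 200 kN
  M_B = -wL²/12 = -20·20²/12 = -2000/3 kN·m
Load 2 — applied couple M₀=14 kN·m at a=8 m (b=L-a=12):
  R_A = 6M₀ab/L³ = 6·14·8·12/20³ = 126/125 kN
  M_A = M₀b(2a-b)/L² = 14·12·(2·8-12)/20² = 42/25 kN·m
  R_B = -6M₀ab/L³ = -6·14·8·12/20³ = -126/125 kN
  M_B = M₀a(2b-a)/L² = 14·8·(2·12-8)/20² = 112/25 kN·m
Load 3 — point force P=17 kN at a=20/3 m (b=L-a=40/3):
  R_A = Pb²(3a+b)/L³ = 17·(40/3)²·(3·(20/3)+(40/3))/20³ = 340/27 kN
  M_A = Pab²/L² = 17·(20/3)·(40/3)²/20² = 1360/27 kN·m
  R_B = Pa²(a+3b)/L³ = 17·(20/3)²·((20/3)+3·(40/3))/20³ = 119/27 kN
  M_B = -Pa²b/L² = -17·(20/3)²·(40/3)/20² = -680/27 kN·m
Load 4 — triangular load w₀=-14 kN/m (0→w₀ over full span):
  R_A = 3w₀L/20 = 3·(-14)·20/20 = -42 kN
  M_A = w₀L²/30 = (-14)·20²/30 = -560/3 kN·m
  R_B = 7w₀L/20 = 7·(-14)·20/20 = -98 kN
  M_B = -w₀L²/20 = -(-14)·20²/20 = 280 kN·m
Superposition: R_A = 579152/3375 kN, M_A = 359134/675 kN·m, R_B = 355723/3375 kN, M_B = -274976/675 kN·m

R_A = 579152/3375 kN, M_A = 359134/675 kN·m, R_B = 355723/3375 kN, M_B = -274976/675 kN·m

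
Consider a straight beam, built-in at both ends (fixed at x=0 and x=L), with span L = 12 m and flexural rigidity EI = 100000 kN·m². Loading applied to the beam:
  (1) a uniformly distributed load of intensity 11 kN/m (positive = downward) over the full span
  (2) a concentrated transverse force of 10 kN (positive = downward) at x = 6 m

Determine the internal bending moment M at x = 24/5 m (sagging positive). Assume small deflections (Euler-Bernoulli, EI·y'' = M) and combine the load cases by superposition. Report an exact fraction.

Load 1 — uniform load w=11 kN/m over full span:
  M_1 = wLx/2 - wL²/12 - wx²/2 = 11·12·(24/5)/2 - 11·12²/12 - 11·(24/5)²/2 = 1452/25 kN·m
Load 2 — point force P=10 kN at a=6 m (b=L-a=6):
  M_2 = Pb²(3a+b)x/L³ - Pab²/L²  [x≤a] = 10·6²·(3·6+6)·(24/5)/12³ - 10·6·6²/12² = 9 kN·m
Superposition: M = Σ M_i = 1677/25 kN·m ≈ 67.080000 kN·m

M(24/5) = 1677/25 kN·m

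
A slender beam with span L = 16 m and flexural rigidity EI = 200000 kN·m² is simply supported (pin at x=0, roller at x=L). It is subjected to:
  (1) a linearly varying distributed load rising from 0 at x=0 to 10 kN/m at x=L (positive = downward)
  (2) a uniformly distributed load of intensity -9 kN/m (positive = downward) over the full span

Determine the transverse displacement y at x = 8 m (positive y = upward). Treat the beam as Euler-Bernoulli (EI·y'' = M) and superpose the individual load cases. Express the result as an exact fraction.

y(8) = 32/1875 m

Load 1 — triangular load w₀=10 kN/m (0→w₀ over full span):
  y_1 = -w₀x(7L⁴-10L²x²+3x⁴)/(360LEI) = -10·8·(7·16⁴-10·16²·8²+3·8⁴)/(360·16·200000) = -8/375 m
Load 2 — uniform load w=-9 kN/m over full span:
  y_2 = -wx(L³-2Lx²+x³)/(24EI) = -(-9)·8·(16³-2·16·8²+8³)/(24·200000) = 24/625 m
Superposition: y = Σ y_i = 32/1875 m ≈ 0.017067 m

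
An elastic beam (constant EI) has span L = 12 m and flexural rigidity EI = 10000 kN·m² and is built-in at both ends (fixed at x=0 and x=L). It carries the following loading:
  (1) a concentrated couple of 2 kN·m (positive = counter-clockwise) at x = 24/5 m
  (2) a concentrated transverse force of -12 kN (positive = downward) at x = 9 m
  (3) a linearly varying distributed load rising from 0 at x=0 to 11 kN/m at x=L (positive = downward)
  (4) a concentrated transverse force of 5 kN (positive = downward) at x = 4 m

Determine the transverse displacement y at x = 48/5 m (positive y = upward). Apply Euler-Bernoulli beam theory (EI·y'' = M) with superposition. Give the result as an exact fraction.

y(48/5) = -2572979/234375000 m

Load 1 — applied couple M₀=2 kN·m at a=24/5 m (b=L-a=36/5):
  y_1 = (R_Ax³/6 - M_Ax²/2 - M₀(x-a)²/2)/EI  [x>a] with R_A=6/25, M_A=6/25 = ((6/25)·(48/5)³/6 - (6/25)·(48/5)²/2 - 2·((48/5)-(24/5))²/2)/10000 = 252/1953125 m
Load 2 — point force P=-12 kN at a=9 m (b=L-a=3):
  y_2 = -Pa²(L-x)²(3bL-(3b+a)(L-x))/(6L³EI)  [x>a] = -(-12)·9²·(12-(48/5))²·(3·3·12-(3·3+9)·(12-(48/5)))/(6·12³·10000) = 2187/625000 m
Load 3 — triangular load w₀=11 kN/m (0→w₀ over full span):
  y_3 = -w₀x²(L-x)²(x+2L)/(120LEI) = -11·(48/5)²·(12-(48/5))²·((48/5)+2·12)/(120·12·10000) = -133056/9765625 m
Load 4 — point force P=5 kN at a=4 m (b=L-a=8):
  y_4 = -Pa²(L-x)²(3bL-(3b+a)(L-x))/(6L³EI)  [x>a] = -5·4²·(12-(48/5))²·(3·8·12-(3·8+4)·(12-(48/5)))/(6·12³·10000) = -46/46875 m
Superposition: y = Σ y_i = -2572979/234375000 m ≈ -0.010978 m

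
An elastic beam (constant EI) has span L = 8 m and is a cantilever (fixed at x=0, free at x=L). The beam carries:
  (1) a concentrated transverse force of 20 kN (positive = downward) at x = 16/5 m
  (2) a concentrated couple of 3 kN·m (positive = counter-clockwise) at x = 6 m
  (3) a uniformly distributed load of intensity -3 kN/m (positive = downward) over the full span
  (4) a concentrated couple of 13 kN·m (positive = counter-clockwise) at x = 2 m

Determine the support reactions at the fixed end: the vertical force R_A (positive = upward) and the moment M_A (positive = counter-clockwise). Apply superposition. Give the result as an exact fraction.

R_A = -4 kN, M_A = -48 kN·m

Load 1 — point force P=20 kN at a=16/5 m (b=L-a=24/5):
  R_A = P = 20 kN
  M_A = Pa = 20·(16/5) = 64 kN·m
Load 2 — applied couple M₀=3 kN·m at a=6 m (b=L-a=2):
  R_A = 0 kN
  M_A = -M₀ = -3 kN·m
Load 3 — uniform load w=-3 kN/m over full span:
  R_A = wL = (-3)·8 = -24 kN
  M_A = wL²/2 = (-3)·8²/2 = -96 kN·m
Load 4 — applied couple M₀=13 kN·m at a=2 m (b=L-a=6):
  R_A = 0 kN
  M_A = -M₀ = -13 kN·m
Superposition: R_A = -4 kN, M_A = -48 kN·m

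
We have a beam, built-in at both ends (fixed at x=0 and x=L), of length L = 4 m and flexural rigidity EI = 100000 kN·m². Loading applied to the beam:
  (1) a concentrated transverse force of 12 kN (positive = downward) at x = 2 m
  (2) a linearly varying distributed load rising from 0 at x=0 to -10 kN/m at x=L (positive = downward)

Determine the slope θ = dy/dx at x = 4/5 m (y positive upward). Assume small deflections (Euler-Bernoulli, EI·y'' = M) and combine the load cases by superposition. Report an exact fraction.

Load 1 — point force P=12 kN at a=2 m (b=L-a=2):
  θ_1 = -Pb²x(2aL-(3a+b)x)/(2L³EI)  [x≤a] = -12·2²·(4/5)·(2·2·4-(3·2+2)·(4/5))/(2·4³·100000) = -9/312500 rad
Load 2 — triangular load w₀=-10 kN/m (0→w₀ over full span):
  θ_2 = -w₀(2x(L-x)(L-2x)(x+2L)+x²(L-x)²)/(120LEI) = -(-10)·(2·(4/5)·(4-(4/5))·(4-2·(4/5))·((4/5)+2·4)+(4/5)²·(4-(4/5))²)/(120·4·100000) = 28/1171875 rad
Superposition: θ = Σ θ_i = -23/4687500 rad ≈ -0.000005 rad

θ(4/5) = -23/4687500 rad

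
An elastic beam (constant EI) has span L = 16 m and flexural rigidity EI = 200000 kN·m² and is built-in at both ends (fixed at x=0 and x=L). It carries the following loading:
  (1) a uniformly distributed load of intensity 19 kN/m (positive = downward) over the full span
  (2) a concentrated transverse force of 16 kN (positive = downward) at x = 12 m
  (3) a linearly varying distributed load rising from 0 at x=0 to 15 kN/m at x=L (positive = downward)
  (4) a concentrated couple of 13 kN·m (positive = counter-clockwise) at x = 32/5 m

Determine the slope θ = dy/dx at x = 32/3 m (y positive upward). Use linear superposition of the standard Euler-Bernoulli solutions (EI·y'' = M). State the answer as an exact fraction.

Load 1 — uniform load w=19 kN/m over full span:
  θ_1 = -wx(L-x)(L-2x)/(12EI) = -19·(32/3)·(16-(32/3))·(16-2·(32/3))/(12·200000) = 608/253125 rad
Load 2 — point force P=16 kN at a=12 m (b=L-a=4):
  θ_2 = -Pb²x(2aL-(3a+b)x)/(2L³EI)  [x≤a] = -16·4²·(32/3)·(2·12·16-(3·12+4)·(32/3))/(2·16³·200000) = 2/28125 rad
Load 3 — triangular load w₀=15 kN/m (0→w₀ over full span):
  θ_3 = -w₀(2x(L-x)(L-2x)(x+2L)+x²(L-x)²)/(120LEI) = -15·(2·(32/3)·(16-(32/3))·(16-2·(32/3))·((32/3)+2·16)+(32/3)²·(16-(32/3))²)/(120·16·200000) = 224/253125 rad
Load 4 — applied couple M₀=13 kN·m at a=32/5 m (b=L-a=48/5):
  θ_4 = (R_Ax²/2 - M_Ax - M₀(x-a))/EI  [x>a] with R_A=117/100, M_A=39/25 = ((117/100)·(32/3)²/2 - (39/25)·(32/3) - 13·((32/3)-(32/5)))/200000 = -13/468750 rad
Superposition: θ = Σ θ_i = 42149/12656250 rad ≈ 0.003330 rad

θ(32/3) = 42149/12656250 rad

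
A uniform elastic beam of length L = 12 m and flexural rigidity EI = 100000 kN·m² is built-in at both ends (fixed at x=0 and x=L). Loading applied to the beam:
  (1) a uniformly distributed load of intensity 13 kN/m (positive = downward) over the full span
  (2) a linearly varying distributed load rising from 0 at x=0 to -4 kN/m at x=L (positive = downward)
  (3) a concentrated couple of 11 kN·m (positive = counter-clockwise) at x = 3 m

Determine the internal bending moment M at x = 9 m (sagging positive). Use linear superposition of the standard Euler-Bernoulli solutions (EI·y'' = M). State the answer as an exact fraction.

M(9) = 2359/160 kN·m

Load 1 — uniform load w=13 kN/m over full span:
  M_1 = wLx/2 - wL²/12 - wx²/2 = 13·12·9/2 - 13·12²/12 - 13·9²/2 = 39/2 kN·m
Load 2 — triangular load w₀=-4 kN/m (0→w₀ over full span):
  M_2 = 3w₀Lx/20 - w₀L²/30 - w₀x³/(6L) = 3·(-4)·12·9/20 - (-4)·12²/30 - (-4)·9³/(6·12) = -51/10 kN·m
Load 3 — applied couple M₀=11 kN·m at a=3 m (b=L-a=9):
  M_3 = R_Ax - M_A - M₀  [x>a] with R_A=33/32, M_A=-33/16 = (33/32)·9 - (-33/16) - 11 = 11/32 kN·m
Superposition: M = Σ M_i = 2359/160 kN·m ≈ 14.743750 kN·m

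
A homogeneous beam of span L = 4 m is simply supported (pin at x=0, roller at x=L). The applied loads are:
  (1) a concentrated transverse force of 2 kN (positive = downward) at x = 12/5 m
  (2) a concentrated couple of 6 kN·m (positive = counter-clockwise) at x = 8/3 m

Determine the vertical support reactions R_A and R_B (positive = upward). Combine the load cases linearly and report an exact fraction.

Load 1 — point force P=2 kN at a=12/5 m (b=L-a=8/5):
  R_A = Pb/L = 2·(8/5)/4 = 4/5 kN
  R_B = Pa/L = 2·(12/5)/4 = 6/5 kN
Load 2 — applied couple M₀=6 kN·m at a=8/3 m (b=L-a=4/3):
  R_A = M₀/L = 6/4 = 3/2 kN
  R_B = -M₀/L = -6/4 = -3/2 kN
Superposition: R_A = 23/10 kN, R_B = -3/10 kN

R_A = 23/10 kN, R_B = -3/10 kN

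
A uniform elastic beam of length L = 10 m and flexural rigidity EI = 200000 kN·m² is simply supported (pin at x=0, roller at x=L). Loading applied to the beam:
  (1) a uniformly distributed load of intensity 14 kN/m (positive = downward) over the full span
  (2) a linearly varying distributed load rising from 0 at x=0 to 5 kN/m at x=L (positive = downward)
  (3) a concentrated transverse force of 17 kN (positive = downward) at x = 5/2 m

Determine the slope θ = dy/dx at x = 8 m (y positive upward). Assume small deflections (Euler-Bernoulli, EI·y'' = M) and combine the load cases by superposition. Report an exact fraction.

θ(8) = 173957/57600000 rad

Load 1 — uniform load w=14 kN/m over full span:
  θ_1 = -w(L³-6Lx²+4x³)/(24EI) = -14·(10³-6·10·8²+4·8³)/(24·200000) = 231/100000 rad
Load 2 — triangular load w₀=5 kN/m (0→w₀ over full span):
  θ_2 = -w₀(7L⁴-30L²x²+15x⁴)/(360LEI) = -5·(7·10⁴-30·10²·8²+15·8⁴)/(360·10·200000) = 757/1800000 rad
Load 3 — point force P=17 kN at a=5/2 m (b=L-a=15/2):
  θ_3 = -Pa(2L²-6Lx+3x²+a²)/(6LEI)  [x>a] = -17·(5/2)·(2·10²-6·10·8+3·8²+(5/2)²)/(6·10·200000) = 1853/6400000 rad
Superposition: θ = Σ θ_i = 173957/57600000 rad ≈ 0.003020 rad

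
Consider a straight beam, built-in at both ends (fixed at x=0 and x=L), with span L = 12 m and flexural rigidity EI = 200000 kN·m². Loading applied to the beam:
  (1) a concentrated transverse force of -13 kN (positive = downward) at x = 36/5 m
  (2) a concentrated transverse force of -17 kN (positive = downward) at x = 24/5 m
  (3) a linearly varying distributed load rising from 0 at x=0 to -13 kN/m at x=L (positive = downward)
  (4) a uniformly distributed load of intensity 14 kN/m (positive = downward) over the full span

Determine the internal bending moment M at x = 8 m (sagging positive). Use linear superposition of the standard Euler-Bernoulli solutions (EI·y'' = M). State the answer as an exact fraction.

M(8) = 9068/1125 kN·m

Load 1 — point force P=-13 kN at a=36/5 m (b=L-a=24/5):
  M_1 = Pa²(a+3b)(L-x)/L³ - Pa²b/L²  [x>a] = (-13)·(36/5)²·((36/5)+3·(24/5))·(12-8)/12³ - (-13)·(36/5)²·(24/5)/12² = -1404/125 kN·m
Load 2 — point force P=-17 kN at a=24/5 m (b=L-a=36/5):
  M_2 = Pa²(a+3b)(L-x)/L³ - Pa²b/L²  [x>a] = (-17)·(24/5)²·((24/5)+3·(36/5))·(12-8)/12³ - (-17)·(24/5)²·(36/5)/12² = -544/125 kN·m
Load 3 — triangular load w₀=-13 kN/m (0→w₀ over full span):
  M_3 = 3w₀Lx/20 - w₀L²/30 - w₀x³/(6L) = 3·(-13)·12·8/20 - (-13)·12²/30 - (-13)·8³/(6·12) = -1456/45 kN·m
Load 4 — uniform load w=14 kN/m over full span:
  M_4 = wLx/2 - wL²/12 - wx²/2 = 14·12·8/2 - 14·12²/12 - 14·8²/2 = 56 kN·m
Superposition: M = Σ M_i = 9068/1125 kN·m ≈ 8.060444 kN·m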